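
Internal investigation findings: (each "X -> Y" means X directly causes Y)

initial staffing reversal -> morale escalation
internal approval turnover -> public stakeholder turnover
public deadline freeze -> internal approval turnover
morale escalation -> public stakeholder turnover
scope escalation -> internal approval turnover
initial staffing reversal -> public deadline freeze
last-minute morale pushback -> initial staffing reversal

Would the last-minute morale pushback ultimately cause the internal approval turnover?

Yes

There is a causal chain: the last-minute morale pushback → the initial staffing reversal → the public deadline freeze → the internal approval turnover.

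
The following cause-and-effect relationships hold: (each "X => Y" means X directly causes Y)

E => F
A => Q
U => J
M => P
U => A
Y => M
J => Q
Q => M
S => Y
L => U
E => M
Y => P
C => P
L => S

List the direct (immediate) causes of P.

C, M, Y

Upstream contributors include L, S, U, J, E, A, Q, but only C, M, Y feed directly into P.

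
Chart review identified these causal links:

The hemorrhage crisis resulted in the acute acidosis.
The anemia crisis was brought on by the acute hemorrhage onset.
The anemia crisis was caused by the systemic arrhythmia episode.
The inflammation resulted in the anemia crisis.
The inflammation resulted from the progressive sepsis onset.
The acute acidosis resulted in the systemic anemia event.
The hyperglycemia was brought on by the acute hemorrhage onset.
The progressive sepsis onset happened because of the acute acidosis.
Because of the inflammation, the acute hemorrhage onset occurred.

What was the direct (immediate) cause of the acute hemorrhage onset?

the inflammation

Upstream contributors include the hemorrhage crisis, the acute acidosis, the progressive sepsis onset, but only the inflammation feeds directly into the acute hemorrhage onset.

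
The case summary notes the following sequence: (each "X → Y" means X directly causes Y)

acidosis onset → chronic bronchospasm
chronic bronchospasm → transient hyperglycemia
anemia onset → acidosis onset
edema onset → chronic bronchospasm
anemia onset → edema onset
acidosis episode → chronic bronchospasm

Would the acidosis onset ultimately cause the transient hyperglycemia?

There is a causal chain: the acidosis onset → the chronic bronchospasm → the transient hyperglycemia.

Yes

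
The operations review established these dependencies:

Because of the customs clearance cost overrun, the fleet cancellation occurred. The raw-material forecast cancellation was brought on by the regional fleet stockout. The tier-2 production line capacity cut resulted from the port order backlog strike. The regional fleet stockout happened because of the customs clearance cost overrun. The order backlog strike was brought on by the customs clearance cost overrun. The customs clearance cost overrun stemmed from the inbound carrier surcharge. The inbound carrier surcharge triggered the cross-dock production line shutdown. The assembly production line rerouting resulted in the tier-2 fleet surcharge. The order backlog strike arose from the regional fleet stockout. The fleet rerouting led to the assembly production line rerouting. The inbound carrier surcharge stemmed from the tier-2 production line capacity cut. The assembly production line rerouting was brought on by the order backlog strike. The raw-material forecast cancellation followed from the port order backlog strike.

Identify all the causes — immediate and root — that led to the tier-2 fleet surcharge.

Immediate cause of the tier-2 fleet surcharge: the assembly production line rerouting.
Further upstream: the port order backlog strike, the tier-2 production line capacity cut, the inbound carrier surcharge, the customs clearance cost overrun, the regional fleet stockout, the order backlog strike, the fleet rerouting.

the assembly production line rerouting, the customs clearance cost overrun, the fleet rerouting, the inbound carrier surcharge, the order backlog strike, the port order backlog strike, the regional fleet stockout, the tier-2 production line capacity cut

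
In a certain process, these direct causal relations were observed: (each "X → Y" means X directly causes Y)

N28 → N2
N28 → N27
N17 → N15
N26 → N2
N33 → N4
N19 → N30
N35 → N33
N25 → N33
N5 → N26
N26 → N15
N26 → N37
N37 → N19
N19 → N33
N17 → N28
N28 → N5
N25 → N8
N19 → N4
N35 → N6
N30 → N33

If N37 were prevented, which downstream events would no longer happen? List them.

Downstream of N37: N19, N30, N33, N4.
Of those, still caused via another path: N33, N4.
The remainder have no surviving cause.

N19, N30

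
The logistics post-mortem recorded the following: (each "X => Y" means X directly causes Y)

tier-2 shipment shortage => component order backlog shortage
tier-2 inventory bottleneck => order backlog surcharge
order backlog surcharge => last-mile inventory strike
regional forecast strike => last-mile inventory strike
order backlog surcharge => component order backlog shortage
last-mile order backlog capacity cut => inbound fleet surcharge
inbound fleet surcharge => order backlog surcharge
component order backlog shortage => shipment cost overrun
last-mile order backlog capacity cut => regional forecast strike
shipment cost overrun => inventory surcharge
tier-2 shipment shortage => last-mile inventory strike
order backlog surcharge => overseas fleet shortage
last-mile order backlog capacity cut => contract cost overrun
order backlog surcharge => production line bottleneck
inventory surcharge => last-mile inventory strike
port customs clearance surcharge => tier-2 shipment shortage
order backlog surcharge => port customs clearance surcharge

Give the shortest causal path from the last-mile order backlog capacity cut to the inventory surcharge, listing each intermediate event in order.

the last-mile order backlog capacity cut → the inbound fleet surcharge
the inbound fleet surcharge → the order backlog surcharge
the order backlog surcharge → the component order backlog shortage
the component order backlog shortage → the shipment cost overrun
the shipment cost overrun → the inventory surcharge
Length: 5 steps.

the last-mile order backlog capacity cut → the inbound fleet surcharge → the order backlog surcharge → the component order backlog shortage → the shipment cost overrun → the inventory surcharge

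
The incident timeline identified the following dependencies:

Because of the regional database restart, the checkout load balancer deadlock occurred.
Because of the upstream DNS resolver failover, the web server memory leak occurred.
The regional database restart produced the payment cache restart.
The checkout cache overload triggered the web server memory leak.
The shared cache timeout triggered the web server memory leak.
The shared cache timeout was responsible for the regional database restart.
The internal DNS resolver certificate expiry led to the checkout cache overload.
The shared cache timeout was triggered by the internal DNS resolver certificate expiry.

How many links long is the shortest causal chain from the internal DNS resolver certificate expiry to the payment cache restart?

Shortest chain: the internal DNS resolver certificate expiry → the shared cache timeout → the regional database restart → the payment cache restart.

3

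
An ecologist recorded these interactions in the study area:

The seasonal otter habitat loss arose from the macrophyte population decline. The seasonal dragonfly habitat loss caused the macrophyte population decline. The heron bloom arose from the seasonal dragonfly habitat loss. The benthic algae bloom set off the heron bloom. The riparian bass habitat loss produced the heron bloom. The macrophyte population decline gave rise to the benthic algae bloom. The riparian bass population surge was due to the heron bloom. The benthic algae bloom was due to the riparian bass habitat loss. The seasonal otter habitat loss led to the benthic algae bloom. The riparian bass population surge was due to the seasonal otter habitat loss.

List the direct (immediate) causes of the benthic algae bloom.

the macrophyte population decline, the riparian bass habitat loss, the seasonal otter habitat loss

Upstream contributors include the seasonal dragonfly habitat loss, but only the macrophyte population decline, the riparian bass habitat loss, the seasonal otter habitat loss feed directly into the benthic algae bloom.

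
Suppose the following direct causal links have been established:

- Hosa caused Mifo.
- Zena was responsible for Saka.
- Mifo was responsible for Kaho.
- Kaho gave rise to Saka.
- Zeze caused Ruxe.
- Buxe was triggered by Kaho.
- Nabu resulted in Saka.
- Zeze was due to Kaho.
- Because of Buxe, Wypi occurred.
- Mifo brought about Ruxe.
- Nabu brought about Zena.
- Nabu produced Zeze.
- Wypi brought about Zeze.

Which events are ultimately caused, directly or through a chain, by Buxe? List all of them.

Ruxe, Wypi, Zeze

Direct effects: Wypi.
2 steps out: Zeze.
3 steps out: Ruxe.
Not reachable from it: Hosa, Mifo, Kaho, Nabu, Zena, Saka.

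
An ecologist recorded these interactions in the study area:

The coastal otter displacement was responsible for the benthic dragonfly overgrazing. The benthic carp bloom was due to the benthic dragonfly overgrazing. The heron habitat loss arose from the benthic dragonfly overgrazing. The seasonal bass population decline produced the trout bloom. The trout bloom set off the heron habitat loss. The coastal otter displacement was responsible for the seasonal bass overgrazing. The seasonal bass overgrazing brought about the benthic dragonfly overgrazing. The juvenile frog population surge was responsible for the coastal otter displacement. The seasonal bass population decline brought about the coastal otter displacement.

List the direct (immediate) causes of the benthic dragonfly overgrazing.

Upstream contributors include the seasonal bass population decline, the juvenile frog population surge, but only the coastal otter displacement, the seasonal bass overgrazing feed directly into the benthic dragonfly overgrazing.

the coastal otter displacement, the seasonal bass overgrazing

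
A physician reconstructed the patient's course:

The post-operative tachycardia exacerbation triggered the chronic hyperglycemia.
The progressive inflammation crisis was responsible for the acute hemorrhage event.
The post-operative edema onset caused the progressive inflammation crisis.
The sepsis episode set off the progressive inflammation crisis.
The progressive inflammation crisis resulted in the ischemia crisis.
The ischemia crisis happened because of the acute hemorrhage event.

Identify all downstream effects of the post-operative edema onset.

Direct effects: the progressive inflammation crisis.
2 steps out: the acute hemorrhage event, the ischemia crisis.
Not reachable from it: the post-operative tachycardia exacerbation, the sepsis episode, the chronic hyperglycemia.

the acute hemorrhage event, the ischemia crisis, the progressive inflammation crisis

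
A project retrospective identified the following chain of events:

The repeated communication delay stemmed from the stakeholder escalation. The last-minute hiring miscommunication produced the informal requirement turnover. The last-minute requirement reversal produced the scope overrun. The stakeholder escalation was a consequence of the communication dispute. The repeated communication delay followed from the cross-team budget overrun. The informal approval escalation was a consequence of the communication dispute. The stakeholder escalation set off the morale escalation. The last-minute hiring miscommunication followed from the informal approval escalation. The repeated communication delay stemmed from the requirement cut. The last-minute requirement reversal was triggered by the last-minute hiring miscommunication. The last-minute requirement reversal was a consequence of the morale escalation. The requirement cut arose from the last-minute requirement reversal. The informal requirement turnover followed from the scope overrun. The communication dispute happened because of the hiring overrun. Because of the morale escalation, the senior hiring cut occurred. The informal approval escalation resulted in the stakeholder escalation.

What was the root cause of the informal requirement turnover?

the hiring overrun

Tracing upstream from the informal requirement turnover: the informal requirement turnover ← the last-minute hiring miscommunication ← the informal approval escalation ← the communication dispute ← the hiring overrun.
The hiring overrun has no stated cause, so it is the root.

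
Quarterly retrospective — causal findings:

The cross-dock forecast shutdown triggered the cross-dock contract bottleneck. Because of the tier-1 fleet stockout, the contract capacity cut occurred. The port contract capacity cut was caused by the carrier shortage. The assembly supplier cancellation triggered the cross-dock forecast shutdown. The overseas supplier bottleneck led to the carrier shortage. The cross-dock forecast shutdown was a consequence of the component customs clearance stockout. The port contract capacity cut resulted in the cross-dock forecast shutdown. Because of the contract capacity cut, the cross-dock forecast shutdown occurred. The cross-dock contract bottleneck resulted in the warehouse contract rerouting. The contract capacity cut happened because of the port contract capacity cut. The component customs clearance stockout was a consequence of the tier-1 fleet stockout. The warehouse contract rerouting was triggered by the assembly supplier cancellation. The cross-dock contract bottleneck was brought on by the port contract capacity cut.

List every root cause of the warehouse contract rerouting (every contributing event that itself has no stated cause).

Tracing upstream from the warehouse contract rerouting: the warehouse contract rerouting ← the cross-dock contract bottleneck ← the cross-dock forecast shutdown ← the component customs clearance stockout ← the tier-1 fleet stockout.
A separate upstream branch: the warehouse contract rerouting ← the cross-dock contract bottleneck ← the port contract capacity cut ← the carrier shortage ← the overseas supplier bottleneck.
A separate upstream branch: the warehouse contract rerouting ← the assembly supplier cancellation.
Each of those chain origins has no stated cause.

the assembly supplier cancellation, the overseas supplier bottleneck, the tier-1 fleet stockout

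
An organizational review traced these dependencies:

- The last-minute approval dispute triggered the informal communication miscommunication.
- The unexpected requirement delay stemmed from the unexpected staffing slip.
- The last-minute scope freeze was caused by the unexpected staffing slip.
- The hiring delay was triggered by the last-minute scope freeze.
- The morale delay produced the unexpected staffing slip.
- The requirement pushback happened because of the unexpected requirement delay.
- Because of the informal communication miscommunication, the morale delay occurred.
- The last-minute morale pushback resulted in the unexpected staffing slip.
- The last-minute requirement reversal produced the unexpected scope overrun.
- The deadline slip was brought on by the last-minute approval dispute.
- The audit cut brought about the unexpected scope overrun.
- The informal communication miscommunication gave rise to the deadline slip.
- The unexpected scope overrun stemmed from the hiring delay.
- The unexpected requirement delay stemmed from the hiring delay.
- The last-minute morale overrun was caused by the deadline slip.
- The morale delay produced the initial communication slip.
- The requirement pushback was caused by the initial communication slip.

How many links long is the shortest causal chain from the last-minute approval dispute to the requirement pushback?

4

Shortest chain: the last-minute approval dispute → the informal communication miscommunication → the morale delay → the initial communication slip → the requirement pushback.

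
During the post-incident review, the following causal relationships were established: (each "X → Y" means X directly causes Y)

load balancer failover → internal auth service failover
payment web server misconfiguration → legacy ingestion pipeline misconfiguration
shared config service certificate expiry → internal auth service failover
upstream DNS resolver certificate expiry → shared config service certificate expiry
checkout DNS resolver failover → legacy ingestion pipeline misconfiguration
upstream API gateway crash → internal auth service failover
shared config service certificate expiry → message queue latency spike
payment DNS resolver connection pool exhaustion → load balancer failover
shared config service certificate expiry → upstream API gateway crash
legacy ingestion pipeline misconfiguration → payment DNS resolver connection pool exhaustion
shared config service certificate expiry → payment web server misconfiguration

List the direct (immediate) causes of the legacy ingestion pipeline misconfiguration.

the checkout DNS resolver failover, the payment web server misconfiguration

Upstream contributors include the upstream DNS resolver certificate expiry, the shared config service certificate expiry, but only the checkout DNS resolver failover, the payment web server misconfiguration feed directly into the legacy ingestion pipeline misconfiguration.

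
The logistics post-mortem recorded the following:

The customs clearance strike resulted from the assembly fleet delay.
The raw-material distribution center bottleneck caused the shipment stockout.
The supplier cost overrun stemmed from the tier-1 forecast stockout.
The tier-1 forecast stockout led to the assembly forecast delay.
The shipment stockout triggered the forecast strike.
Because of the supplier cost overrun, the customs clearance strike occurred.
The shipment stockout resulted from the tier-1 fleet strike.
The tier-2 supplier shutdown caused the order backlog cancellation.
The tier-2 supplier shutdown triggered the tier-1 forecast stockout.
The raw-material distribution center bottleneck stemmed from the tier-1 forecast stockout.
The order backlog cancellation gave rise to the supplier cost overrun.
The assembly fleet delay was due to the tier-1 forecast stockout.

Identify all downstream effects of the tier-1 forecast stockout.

the assembly fleet delay, the assembly forecast delay, the customs clearance strike, the forecast strike, the raw-material distribution center bottleneck, the shipment stockout, the supplier cost overrun

Direct effects: the supplier cost overrun, the assembly forecast delay, the assembly fleet delay, the raw-material distribution center bottleneck.
2 steps out: the shipment stockout, the customs clearance strike.
3 steps out: the forecast strike.
Not reachable from it: the tier-2 supplier shutdown, the order backlog cancellation, the tier-1 fleet strike.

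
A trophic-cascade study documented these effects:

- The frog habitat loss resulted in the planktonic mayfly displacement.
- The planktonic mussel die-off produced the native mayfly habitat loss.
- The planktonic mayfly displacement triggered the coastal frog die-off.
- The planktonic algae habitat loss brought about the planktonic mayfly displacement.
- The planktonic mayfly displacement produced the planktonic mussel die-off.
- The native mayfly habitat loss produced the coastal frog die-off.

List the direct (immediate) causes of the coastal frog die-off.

Upstream contributors include the planktonic algae habitat loss, the planktonic mussel die-off, the frog habitat loss, but only the native mayfly habitat loss, the planktonic mayfly displacement feed directly into the coastal frog die-off.

the native mayfly habitat loss, the planktonic mayfly displacement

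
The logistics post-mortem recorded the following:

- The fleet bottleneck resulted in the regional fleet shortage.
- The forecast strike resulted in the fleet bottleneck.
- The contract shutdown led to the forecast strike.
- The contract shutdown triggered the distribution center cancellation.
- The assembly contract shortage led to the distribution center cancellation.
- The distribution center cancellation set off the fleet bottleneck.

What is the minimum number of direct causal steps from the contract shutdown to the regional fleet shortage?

3

Shortest chain: the contract shutdown → the forecast strike → the fleet bottleneck → the regional fleet shortage.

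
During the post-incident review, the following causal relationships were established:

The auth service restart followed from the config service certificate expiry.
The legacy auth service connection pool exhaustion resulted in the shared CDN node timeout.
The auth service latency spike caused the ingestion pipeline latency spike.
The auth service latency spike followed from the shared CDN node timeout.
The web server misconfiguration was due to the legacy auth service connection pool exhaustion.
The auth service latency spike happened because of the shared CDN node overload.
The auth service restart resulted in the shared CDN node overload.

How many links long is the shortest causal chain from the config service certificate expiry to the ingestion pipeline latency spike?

Shortest chain: the config service certificate expiry → the auth service restart → the shared CDN node overload → the auth service latency spike → the ingestion pipeline latency spike.

4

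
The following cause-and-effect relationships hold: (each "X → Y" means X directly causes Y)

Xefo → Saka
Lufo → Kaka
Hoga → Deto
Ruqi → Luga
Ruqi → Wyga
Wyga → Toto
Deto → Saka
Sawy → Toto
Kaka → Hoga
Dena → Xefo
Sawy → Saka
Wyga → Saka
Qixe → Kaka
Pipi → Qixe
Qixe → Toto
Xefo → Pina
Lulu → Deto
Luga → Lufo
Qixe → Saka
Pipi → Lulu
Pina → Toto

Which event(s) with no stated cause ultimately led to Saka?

Dena, Pipi, Ruqi, Sawy

Tracing upstream from Saka: Saka ← Qixe ← Pipi.
A separate upstream branch: Saka ← Wyga ← Ruqi.
A separate upstream branch: Saka ← Xefo ← Dena.
A separate upstream branch: Saka ← Sawy.
Each of those chain origins has no stated cause.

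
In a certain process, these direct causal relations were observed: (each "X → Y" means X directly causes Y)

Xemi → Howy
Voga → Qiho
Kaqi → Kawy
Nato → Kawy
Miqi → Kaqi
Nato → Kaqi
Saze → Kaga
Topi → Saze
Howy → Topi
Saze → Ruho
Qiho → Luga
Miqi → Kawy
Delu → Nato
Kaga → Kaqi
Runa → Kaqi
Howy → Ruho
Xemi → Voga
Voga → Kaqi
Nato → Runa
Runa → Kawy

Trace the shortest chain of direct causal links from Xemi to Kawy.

Xemi → Voga → Kaqi → Kawy

Xemi → Voga
Voga → Kaqi
Kaqi → Kawy
Length: 3 steps.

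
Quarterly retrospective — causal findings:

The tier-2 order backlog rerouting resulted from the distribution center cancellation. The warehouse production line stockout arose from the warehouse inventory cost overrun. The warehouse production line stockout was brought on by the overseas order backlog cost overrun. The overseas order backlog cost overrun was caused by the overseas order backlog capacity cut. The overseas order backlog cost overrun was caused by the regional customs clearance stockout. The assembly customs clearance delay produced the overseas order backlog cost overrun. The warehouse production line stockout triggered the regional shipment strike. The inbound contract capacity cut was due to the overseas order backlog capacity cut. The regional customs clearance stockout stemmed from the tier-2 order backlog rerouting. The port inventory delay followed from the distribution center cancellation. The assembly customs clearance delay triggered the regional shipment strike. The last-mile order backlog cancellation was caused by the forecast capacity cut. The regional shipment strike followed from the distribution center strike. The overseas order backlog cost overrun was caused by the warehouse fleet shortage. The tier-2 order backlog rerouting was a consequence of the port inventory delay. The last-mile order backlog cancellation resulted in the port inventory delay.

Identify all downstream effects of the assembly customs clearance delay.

Direct effects: the overseas order backlog cost overrun, the regional shipment strike.
2 steps out: the warehouse production line stockout.
Not reachable from it: the overseas order backlog capacity cut, the inbound contract capacity cut, the forecast capacity cut, the warehouse inventory cost overrun, the last-mile order backlog cancellation, the distribution center cancellation, the warehouse fleet shortage, the port inventory delay, the distribution center strike, the tier-2 order backlog rerouting, the regional customs clearance stockout.

the overseas order backlog cost overrun, the regional shipment strike, the warehouse production line stockout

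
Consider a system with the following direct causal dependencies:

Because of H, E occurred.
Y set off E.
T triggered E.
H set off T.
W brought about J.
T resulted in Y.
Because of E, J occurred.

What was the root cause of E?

H

Tracing upstream from E: E ← H.
H has no stated cause, so it is the root.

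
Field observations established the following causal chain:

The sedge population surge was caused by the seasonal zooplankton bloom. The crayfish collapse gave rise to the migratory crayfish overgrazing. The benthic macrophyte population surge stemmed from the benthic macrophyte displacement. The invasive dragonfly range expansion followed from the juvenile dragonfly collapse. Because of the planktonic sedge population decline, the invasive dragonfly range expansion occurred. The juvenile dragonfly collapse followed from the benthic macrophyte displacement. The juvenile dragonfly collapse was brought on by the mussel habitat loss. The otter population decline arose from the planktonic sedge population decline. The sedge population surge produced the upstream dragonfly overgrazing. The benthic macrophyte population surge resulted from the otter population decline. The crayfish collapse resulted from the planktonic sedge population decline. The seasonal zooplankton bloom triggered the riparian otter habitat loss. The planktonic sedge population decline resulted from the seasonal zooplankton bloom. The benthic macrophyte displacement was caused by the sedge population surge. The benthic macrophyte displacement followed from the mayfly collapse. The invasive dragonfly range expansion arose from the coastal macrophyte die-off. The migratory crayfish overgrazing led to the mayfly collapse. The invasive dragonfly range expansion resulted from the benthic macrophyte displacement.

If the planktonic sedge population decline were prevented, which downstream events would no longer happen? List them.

Downstream of the planktonic sedge population decline: the crayfish collapse, the otter population decline, the migratory crayfish overgrazing, the mayfly collapse, the benthic macrophyte displacement, the benthic macrophyte population surge, the juvenile dragonfly collapse, the invasive dragonfly range expansion.
Of those, still caused via another path: the benthic macrophyte displacement, the benthic macrophyte population surge, the juvenile dragonfly collapse, the invasive dragonfly range expansion.
The remainder have no surviving cause.

the crayfish collapse, the mayfly collapse, the migratory crayfish overgrazing, the otter population decline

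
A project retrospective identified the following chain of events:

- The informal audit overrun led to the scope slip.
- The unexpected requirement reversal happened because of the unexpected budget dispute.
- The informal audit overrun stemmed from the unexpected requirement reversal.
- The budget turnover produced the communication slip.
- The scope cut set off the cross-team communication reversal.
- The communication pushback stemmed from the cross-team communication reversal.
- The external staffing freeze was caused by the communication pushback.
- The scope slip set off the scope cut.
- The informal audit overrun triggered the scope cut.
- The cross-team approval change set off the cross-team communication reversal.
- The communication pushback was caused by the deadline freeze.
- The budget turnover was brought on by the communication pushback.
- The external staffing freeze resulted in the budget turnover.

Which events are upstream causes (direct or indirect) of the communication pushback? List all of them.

the cross-team approval change, the cross-team communication reversal, the deadline freeze, the informal audit overrun, the scope cut, the scope slip, the unexpected budget dispute, the unexpected requirement reversal

Immediate causes of the communication pushback: the deadline freeze, the cross-team communication reversal.
Further upstream: the unexpected budget dispute, the unexpected requirement reversal, the cross-team approval change, the informal audit overrun, the scope slip, the scope cut.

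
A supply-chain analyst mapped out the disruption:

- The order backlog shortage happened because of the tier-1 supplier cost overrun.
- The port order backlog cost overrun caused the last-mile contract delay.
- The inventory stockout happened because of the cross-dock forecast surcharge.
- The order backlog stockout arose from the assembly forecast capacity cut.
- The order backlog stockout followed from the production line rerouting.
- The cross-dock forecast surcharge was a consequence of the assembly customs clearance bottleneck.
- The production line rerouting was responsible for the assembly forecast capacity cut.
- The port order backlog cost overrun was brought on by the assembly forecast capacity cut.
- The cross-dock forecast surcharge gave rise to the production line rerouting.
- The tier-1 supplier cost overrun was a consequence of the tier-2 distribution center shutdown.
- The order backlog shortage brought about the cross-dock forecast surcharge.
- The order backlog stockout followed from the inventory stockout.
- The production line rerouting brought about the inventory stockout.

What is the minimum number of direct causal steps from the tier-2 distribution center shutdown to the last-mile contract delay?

7

Shortest chain: the tier-2 distribution center shutdown → the tier-1 supplier cost overrun → the order backlog shortage → the cross-dock forecast surcharge → the production line rerouting → the assembly forecast capacity cut → the port order backlog cost overrun → the last-mile contract delay.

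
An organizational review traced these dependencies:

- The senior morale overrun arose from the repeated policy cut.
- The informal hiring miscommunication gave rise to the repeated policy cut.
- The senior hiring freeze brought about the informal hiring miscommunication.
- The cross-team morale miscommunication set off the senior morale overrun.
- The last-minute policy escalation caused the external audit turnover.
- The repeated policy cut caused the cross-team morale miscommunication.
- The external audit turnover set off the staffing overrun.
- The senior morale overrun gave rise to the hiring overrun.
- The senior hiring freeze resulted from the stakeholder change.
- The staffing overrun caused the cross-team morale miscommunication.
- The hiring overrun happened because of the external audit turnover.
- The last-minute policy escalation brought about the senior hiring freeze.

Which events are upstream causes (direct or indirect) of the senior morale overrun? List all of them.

Immediate causes of the senior morale overrun: the repeated policy cut, the cross-team morale miscommunication.
Further upstream: the last-minute policy escalation, the stakeholder change, the senior hiring freeze, the external audit turnover, the informal hiring miscommunication, the staffing overrun.

the cross-team morale miscommunication, the external audit turnover, the informal hiring miscommunication, the last-minute policy escalation, the repeated policy cut, the senior hiring freeze, the staffing overrun, the stakeholder change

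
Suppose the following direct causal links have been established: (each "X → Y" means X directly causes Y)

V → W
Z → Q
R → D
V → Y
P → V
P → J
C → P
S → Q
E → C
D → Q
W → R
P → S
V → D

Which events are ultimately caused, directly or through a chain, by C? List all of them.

Direct effects: P.
2 steps out: J, V, S.
3 steps out: Y, W, D, Q.
4 steps out: R.
Not reachable from it: E, Z.

D, J, P, Q, R, S, V, W, Y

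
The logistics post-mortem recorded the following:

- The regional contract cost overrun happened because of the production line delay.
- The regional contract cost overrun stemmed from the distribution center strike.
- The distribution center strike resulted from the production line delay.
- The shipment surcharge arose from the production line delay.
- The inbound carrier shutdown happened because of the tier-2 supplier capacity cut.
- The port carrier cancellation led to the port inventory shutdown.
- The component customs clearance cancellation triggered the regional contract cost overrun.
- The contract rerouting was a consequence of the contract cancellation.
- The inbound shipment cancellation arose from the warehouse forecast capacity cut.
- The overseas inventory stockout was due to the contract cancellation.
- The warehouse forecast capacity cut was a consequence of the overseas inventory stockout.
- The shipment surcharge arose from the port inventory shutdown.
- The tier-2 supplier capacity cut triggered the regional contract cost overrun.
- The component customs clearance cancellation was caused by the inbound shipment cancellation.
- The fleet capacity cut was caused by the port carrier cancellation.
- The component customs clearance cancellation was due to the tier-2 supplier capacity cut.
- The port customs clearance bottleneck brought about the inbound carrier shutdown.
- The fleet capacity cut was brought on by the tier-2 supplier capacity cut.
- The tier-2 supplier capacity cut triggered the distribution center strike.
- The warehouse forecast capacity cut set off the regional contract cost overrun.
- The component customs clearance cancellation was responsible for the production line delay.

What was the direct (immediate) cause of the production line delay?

the component customs clearance cancellation

Upstream contributors include the contract cancellation, the overseas inventory stockout, the warehouse forecast capacity cut, the inbound shipment cancellation, the tier-2 supplier capacity cut, but only the component customs clearance cancellation feeds directly into the production line delay.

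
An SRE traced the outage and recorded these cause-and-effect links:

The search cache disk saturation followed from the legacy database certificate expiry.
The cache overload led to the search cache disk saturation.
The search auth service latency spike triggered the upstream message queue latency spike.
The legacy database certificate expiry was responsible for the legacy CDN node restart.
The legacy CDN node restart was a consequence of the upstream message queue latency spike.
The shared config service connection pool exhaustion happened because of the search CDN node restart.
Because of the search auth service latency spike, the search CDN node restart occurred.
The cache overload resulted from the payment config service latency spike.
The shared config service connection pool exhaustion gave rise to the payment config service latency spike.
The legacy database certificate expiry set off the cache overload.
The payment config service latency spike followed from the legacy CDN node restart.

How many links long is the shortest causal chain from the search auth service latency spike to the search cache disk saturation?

Shortest chain: the search auth service latency spike → the search CDN node restart → the shared config service connection pool exhaustion → the payment config service latency spike → the cache overload → the search cache disk saturation.

5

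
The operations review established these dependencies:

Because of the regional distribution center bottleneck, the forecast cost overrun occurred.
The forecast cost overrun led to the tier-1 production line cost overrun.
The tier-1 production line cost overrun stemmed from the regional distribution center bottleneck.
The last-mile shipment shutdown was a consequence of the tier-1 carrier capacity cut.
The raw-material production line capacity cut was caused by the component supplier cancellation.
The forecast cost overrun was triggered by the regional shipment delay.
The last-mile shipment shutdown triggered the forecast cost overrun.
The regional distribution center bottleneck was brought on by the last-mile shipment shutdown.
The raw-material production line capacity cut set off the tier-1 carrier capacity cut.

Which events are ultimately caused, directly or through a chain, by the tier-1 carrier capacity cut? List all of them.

the forecast cost overrun, the last-mile shipment shutdown, the regional distribution center bottleneck, the tier-1 production line cost overrun

Direct effects: the last-mile shipment shutdown.
2 steps out: the regional distribution center bottleneck, the forecast cost overrun.
3 steps out: the tier-1 production line cost overrun.
Not reachable from it: the component supplier cancellation, the raw-material production line capacity cut, the regional shipment delay.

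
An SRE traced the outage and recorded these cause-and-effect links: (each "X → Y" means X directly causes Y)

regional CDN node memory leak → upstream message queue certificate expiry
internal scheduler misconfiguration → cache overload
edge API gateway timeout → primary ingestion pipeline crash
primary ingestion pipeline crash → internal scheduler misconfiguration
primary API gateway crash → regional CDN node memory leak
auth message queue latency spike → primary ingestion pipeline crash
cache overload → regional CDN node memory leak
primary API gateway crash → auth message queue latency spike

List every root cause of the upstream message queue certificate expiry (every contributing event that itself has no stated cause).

the edge API gateway timeout, the primary API gateway crash

Tracing upstream from the upstream message queue certificate expiry: the upstream message queue certificate expiry ← the regional CDN node memory leak ← the primary API gateway crash.
A separate upstream branch: the upstream message queue certificate expiry ← the regional CDN node memory leak ← the cache overload ← the internal scheduler misconfiguration ← the primary ingestion pipeline crash ← the edge API gateway timeout.
Each of those chain origins has no stated cause.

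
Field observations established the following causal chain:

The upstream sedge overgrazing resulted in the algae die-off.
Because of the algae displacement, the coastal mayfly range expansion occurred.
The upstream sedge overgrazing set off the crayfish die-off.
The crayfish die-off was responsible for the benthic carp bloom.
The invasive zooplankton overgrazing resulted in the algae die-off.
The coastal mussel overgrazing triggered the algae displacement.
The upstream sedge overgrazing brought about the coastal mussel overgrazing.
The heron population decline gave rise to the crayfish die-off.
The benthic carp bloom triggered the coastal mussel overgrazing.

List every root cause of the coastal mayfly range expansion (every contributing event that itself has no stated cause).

the heron population decline, the upstream sedge overgrazing

Tracing upstream from the coastal mayfly range expansion: the coastal mayfly range expansion ← the algae displacement ← the coastal mussel overgrazing ← the benthic carp bloom ← the crayfish die-off ← the heron population decline.
A separate upstream branch: the coastal mayfly range expansion ← the algae displacement ← the coastal mussel overgrazing ← the upstream sedge overgrazing.
Each of those chain origins has no stated cause.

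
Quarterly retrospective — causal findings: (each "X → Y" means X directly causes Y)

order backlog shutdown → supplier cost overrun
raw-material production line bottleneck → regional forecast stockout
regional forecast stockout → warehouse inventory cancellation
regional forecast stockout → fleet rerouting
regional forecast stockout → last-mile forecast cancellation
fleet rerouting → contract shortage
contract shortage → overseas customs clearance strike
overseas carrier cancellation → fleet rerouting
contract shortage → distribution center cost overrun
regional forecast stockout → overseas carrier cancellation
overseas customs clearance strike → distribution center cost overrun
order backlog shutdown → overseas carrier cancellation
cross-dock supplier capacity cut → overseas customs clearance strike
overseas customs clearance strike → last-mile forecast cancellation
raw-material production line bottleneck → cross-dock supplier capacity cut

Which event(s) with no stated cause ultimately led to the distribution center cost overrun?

the order backlog shutdown, the raw-material production line bottleneck

Tracing upstream from the distribution center cost overrun: the distribution center cost overrun ← the overseas customs clearance strike ← the cross-dock supplier capacity cut ← the raw-material production line bottleneck.
A separate upstream branch: the distribution center cost overrun ← the contract shortage ← the fleet rerouting ← the overseas carrier cancellation ← the order backlog shutdown.
Each of those chain origins has no stated cause.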